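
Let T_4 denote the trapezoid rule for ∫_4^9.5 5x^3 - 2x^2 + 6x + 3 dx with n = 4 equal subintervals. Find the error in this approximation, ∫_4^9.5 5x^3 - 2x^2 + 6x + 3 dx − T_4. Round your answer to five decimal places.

-172.00749

Exact integral: ∫_4^9.5 f(x) dx ≈ 9571.6614583.
T_4 ≈ 9743.6689453.
Error ≈ 9571.6614583 − 9743.6689453 ≈ -172.00749.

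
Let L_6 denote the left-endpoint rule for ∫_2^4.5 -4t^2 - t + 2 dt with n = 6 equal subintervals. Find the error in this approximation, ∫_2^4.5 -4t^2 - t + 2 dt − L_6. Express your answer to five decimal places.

Exact integral: ∫_2^4.5 f(t) dt ≈ -113.9583333.
L_6 ≈ -100.1851852.
Error ≈ -113.9583333 − (-100.1851852) ≈ -13.77315.

-13.77315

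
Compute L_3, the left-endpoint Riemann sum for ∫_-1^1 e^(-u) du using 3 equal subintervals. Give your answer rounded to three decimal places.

Δu = (1 − (-1))/3 = 2/3.
Left endpoints: -1, -1/3, 1/3.
f(-1) ≈ 2.718, f(-1/3) ≈ 1.396, f(1/3) ≈ 0.717.
Sum = Δu · [f(-1) + f(-1/3) + f(1/3)].
Sum ≈ 3.220.

3.220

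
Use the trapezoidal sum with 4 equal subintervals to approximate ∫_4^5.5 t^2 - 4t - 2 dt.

Δt = (5.5 − 4)/4 = 0.375.
f(4) = -2, f(4.375) = -0.359375, f(4.75) = 1.5625, f(5.125) = 3.765625, f(5.5) = 6.25.
T_4 = (Δt/2)·[f(t_0) + 2f(t_1) + 2f(t_2) + 2f(t_3) + f(t_4)].
Sum = 2.66015625.

2.66015625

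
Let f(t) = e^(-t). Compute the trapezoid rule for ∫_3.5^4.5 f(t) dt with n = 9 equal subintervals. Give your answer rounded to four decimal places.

Δt = (4.5 − 3.5)/9 = 1/9.
f(3.5) ≈ 0.0302, f(65/18) ≈ 0.0270, f(67/18) ≈ 0.0242, f(23/6) ≈ 0.0216, f(71/18) ≈ 0.0194, f(73/18) ≈ 0.0173, f(25/6) ≈ 0.0155, f(77/18) ≈ 0.0139, f(79/18) ≈ 0.0124, f(4.5) ≈ 0.0111.
T_9 = (Δt/2)·[f(t_0) + 2f(t_1) + ... + 2f(t_{8}) + f(t_9)].
Sum ≈ 0.0191.

0.0191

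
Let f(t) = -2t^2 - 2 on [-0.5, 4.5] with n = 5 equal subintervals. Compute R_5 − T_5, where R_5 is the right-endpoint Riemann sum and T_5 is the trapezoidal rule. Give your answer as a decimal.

-20

R_5 = -92.5.
T_5 = -72.5.
R_5 − T_5 = -20.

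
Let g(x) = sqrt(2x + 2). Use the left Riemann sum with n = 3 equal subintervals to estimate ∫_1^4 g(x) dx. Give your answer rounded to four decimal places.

7.2779

Δx = (4 − 1)/3 = 1.
Left endpoints: 1, 2, 3.
g(1) ≈ 2.0000, g(2) ≈ 2.4495, g(3) ≈ 2.8284.
Sum = Δx · [g(1) + g(2) + g(3)].
Sum ≈ 7.2779.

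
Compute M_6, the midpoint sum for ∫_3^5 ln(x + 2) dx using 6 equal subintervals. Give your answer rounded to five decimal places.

Δx = (5 − 3)/6 = 1/3.
Midpoints: 19/6, 3.5, 23/6, 25/6, 4.5, 29/6.
f(19/6) ≈ 1.64223, f(3.5) ≈ 1.70475, f(23/6) ≈ 1.76359, f(25/6) ≈ 1.81916, f(4.5) ≈ 1.87180, f(29/6) ≈ 1.92181.
Sum = Δx · [f(19/6) + f(3.5) + f(23/6) + ...].
Sum ≈ 3.57445.

3.57445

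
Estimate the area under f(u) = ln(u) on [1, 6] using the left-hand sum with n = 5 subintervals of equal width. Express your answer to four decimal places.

4.7875

Δu = (6 − 1)/5 = 1.
Left endpoints: 1, 2, 3, 4, 5.
f(1) ≈ 0.0000, f(2) ≈ 0.6931, f(3) ≈ 1.0986, f(4) ≈ 1.3863, f(5) ≈ 1.6094.
Sum = Δu · [f(1) + f(2) + f(3) + f(4) + f(5)].
Sum ≈ 4.7875.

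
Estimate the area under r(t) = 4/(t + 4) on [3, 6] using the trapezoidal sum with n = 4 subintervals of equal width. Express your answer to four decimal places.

Δt = (6 − 3)/4 = 0.75.
r(3) = 4/7, r(3.75) = 16/31, r(4.5) = 8/17, r(5.25) = 16/37, r(6) = 0.4.
T_4 = (Δt/2)·[r(t_0) + 2r(t_1) + 2r(t_2) + 2r(t_3) + r(t_4)].
Sum ≈ 1.4286.

1.4286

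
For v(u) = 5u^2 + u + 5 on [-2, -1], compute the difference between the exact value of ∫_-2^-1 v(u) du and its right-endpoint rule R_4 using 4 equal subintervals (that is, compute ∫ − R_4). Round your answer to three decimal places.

Exact integral: ∫_-2^-1 v(u) du ≈ 15.16667.
R_4 = 13.46875.
Error ≈ 15.16667 − 13.46875 ≈ 1.698.

1.698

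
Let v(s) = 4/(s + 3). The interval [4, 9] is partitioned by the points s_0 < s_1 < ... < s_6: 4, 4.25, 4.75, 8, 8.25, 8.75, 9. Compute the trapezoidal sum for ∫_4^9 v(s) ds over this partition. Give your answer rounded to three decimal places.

Subinterval widths: 0.25, 0.5, 3.25, 0.25, 0.5, 0.25.
v(4) = 4/7, v(4.25) = 16/29, v(4.75) = 16/31, v(8) = 4/11, v(8.25) = 16/45, v(8.75) = 16/47, v(9) = 1/3.
On each subinterval the trapezoid contributes (Δs_i/2)·[v(s_{i-1}) + v(s_i)].
Sum ≈ 2.185.

2.185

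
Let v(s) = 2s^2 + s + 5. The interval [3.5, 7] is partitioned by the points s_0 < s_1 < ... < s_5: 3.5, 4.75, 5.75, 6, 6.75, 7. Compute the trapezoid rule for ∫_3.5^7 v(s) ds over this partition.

Subinterval widths: 1.25, 1, 0.25, 0.75, 0.25.
v(3.5) = 33, v(4.75) = 54.875, v(5.75) = 76.875, v(6) = 83, v(6.75) = 102.875, v(7) = 110.
On each subinterval the trapezoid contributes (Δs_i/2)·[v(s_{i-1}) + v(s_i)].
Sum = 237.09375.

237.09375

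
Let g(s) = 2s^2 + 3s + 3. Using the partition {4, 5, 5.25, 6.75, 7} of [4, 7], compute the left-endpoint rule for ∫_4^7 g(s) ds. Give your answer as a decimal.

Subinterval widths: 1, 0.25, 1.5, 0.25.
Left endpoints: 4, 5, 5.25, 6.75.
g(4) = 47, g(5) = 68, g(5.25) = 73.875, g(6.75) = 114.375.
Sum = Σ Δs_i · g(s_i).
Sum = 203.40625.

203.40625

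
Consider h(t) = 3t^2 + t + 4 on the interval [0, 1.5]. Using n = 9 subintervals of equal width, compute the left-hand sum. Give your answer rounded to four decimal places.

Δt = (1.5 − 0)/9 = 1/6.
Left endpoints: 0, 1/6, 1/3, 0.5, 2/3, 5/6, 1, 7/6, 4/3.
h(0) = 4, h(1/6) = 4.25, h(1/3) = 14/3, h(0.5) = 5.25, h(2/3) = 6, h(5/6) = 83/12, h(1) = 8, h(7/6) = 9.25, h(4/3) = 32/3.
Sum = Δt · [h(0) + h(1/6) + h(1/3) + ...].
Sum ≈ 9.8333.

9.8333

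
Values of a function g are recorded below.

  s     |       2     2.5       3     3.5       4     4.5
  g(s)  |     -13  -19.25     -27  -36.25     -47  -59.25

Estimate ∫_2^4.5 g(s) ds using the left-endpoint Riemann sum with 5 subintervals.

-71.25

Δs = 0.5.
Sum = 0.5·[(-13) + (-19.25) + (-27) + (-36.25) + (-47)] = -71.25.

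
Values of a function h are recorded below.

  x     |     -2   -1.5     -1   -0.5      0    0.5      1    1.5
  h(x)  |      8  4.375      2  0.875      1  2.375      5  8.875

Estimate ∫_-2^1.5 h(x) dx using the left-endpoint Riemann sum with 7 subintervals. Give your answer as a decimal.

Δx = 0.5.
Sum = 0.5·[8 + 4.375 + 2 + 0.875 + 1 + 2.375 + 5] = 11.8125.

11.8125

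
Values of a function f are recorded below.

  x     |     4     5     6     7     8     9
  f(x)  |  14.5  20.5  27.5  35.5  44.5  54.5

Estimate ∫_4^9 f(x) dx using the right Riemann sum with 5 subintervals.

Δx = 1.
Sum = 1·[20.5 + 27.5 + 35.5 + 44.5 + 54.5] = 182.5.

182.5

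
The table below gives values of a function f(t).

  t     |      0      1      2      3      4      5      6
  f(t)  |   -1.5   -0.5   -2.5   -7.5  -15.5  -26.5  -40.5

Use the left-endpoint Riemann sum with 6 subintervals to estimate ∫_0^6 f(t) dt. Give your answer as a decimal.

-54

Δt = 1.
Sum = 1·[(-1.5) + (-0.5) + (-2.5) + (-7.5) + (-15.5) + (-26.5)] = -54.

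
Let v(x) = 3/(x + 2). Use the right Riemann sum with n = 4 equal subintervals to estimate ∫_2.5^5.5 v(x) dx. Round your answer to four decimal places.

Δx = (5.5 − 2.5)/4 = 0.75.
Right endpoints: 3.25, 4, 4.75, 5.5.
v(3.25) = 4/7, v(4) = 0.5, v(4.75) = 4/9, v(5.5) = 0.4.
Sum = Δx · [v(3.25) + v(4) + v(4.75) + v(5.5)].
Sum ≈ 1.4369.

1.4369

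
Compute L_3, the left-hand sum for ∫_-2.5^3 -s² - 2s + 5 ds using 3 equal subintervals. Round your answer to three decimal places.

Δs = (3 − (-2.5))/3 = 11/6.
Left endpoints: -2.5, -2/3, 7/6.
f(-2.5) = 3.75, f(-2/3) = 53/9, f(7/6) = 47/36.
Sum = Δs · [f(-2.5) + f(-2/3) + f(7/6)].
Sum ≈ 20.065.

20.065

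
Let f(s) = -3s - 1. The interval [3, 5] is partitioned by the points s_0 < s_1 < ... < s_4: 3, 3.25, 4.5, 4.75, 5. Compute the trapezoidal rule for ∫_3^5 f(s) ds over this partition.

-26

Subinterval widths: 0.25, 1.25, 0.25, 0.25.
f(3) = -10, f(3.25) = -10.75, f(4.5) = -14.5, f(4.75) = -15.25, f(5) = -16.
On each subinterval the trapezoid contributes (Δs_i/2)·[f(s_{i-1}) + f(s_i)].
Sum = -26.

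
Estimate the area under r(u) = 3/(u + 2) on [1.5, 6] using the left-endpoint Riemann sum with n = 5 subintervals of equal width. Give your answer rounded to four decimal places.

2.7103

Δu = (6 − 1.5)/5 = 0.9.
Left endpoints: 1.5, 2.4, 3.3, 4.2, 5.1.
r(1.5) = 6/7, r(2.4) = 15/22, r(3.3) = 30/53, r(4.2) = 15/31, r(5.1) = 30/71.
Sum = Δu · [r(1.5) + r(2.4) + r(3.3) + r(4.2) + r(5.1)].
Sum ≈ 2.7103.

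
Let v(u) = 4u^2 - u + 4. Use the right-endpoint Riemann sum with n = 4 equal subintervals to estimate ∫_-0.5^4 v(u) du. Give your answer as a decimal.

132.328125

Δu = (4 − (-0.5))/4 = 1.125.
Right endpoints: 0.625, 1.75, 2.875, 4.
v(0.625) = 4.9375, v(1.75) = 14.5, v(2.875) = 34.1875, v(4) = 64.
Sum = Δu · [v(0.625) + v(1.75) + v(2.875) + v(4)].
Sum = 132.328125.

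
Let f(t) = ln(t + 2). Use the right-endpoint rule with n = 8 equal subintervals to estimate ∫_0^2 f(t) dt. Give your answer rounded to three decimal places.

Δt = (2 − 0)/8 = 0.25.
Right endpoints: 0.25, 0.5, 0.75, 1, 1.25, 1.5, 1.75, 2.
f(0.25) ≈ 0.811, f(0.5) ≈ 0.916, f(0.75) ≈ 1.012, f(1) ≈ 1.099, f(1.25) ≈ 1.179, f(1.5) ≈ 1.253, f(1.75) ≈ 1.322, f(2) ≈ 1.386.
Sum = Δt · [f(0.25) + f(0.5) + f(0.75) + ...].
Sum ≈ 2.244.

2.244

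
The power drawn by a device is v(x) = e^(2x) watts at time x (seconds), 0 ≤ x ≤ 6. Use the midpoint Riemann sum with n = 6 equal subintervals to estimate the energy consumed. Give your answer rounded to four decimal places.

69245.0758

Δx = (6 − 0)/6 = 1.
Midpoints: 0.5, 1.5, 2.5, 3.5, 4.5, 5.5.
v(0.5) ≈ 2.7183, v(1.5) ≈ 20.0855, v(2.5) ≈ 148.4132, v(3.5) ≈ 1096.6332, v(4.5) ≈ 8103.0839, v(5.5) ≈ 59874.1417.
Sum = Δx · [v(0.5) + v(1.5) + v(2.5) + ...].
Sum ≈ 69245.0758.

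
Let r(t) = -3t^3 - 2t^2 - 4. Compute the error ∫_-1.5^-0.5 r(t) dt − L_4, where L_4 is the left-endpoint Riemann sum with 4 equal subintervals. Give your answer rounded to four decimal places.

Exact integral: ∫_-1.5^-0.5 r(t) dt ≈ -2.416667.
L_4 = -1.625.
Error ≈ -2.416667 − (-1.625) ≈ -0.7917.

-0.7917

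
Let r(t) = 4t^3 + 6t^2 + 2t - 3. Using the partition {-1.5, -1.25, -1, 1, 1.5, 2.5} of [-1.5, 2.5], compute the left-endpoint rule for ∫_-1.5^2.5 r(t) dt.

Subinterval widths: 0.25, 0.25, 2, 0.5, 1.
Left endpoints: -1.5, -1.25, -1, 1, 1.5.
r(-1.5) = -6, r(-1.25) = -3.9375, r(-1) = -3, r(1) = 9, r(1.5) = 27.
Sum = Σ Δt_i · r(t_i).
Sum = 23.015625.

23.015625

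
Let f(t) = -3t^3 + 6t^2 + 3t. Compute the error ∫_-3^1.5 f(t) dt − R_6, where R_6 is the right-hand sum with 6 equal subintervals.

Exact integral: ∫_-3^1.5 f(t) dt = 107.578125.
R_6 = 68.66015625.
Error = 107.578125 − 68.66015625 = 38.91796875.

38.91796875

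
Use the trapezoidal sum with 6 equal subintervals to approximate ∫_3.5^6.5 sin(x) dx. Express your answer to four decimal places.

Δx = (6.5 − 3.5)/6 = 0.5.
f(3.5) ≈ -0.3508, f(4) ≈ -0.7568, f(4.5) ≈ -0.9775, f(5) ≈ -0.9589, f(5.5) ≈ -0.7055, f(6) ≈ -0.2794, f(6.5) ≈ 0.2151.
T_6 = (Δx/2)·[f(x_0) + 2f(x_1) + ... + 2f(x_{5}) + f(x_6)].
Sum ≈ -1.8730.

-1.8730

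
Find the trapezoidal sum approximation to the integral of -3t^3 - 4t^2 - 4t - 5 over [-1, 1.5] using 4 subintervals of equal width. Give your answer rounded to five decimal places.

-24.89746

Δt = (1.5 − (-1))/4 = 0.625.
f(-1) = -2, f(-0.375) = -1999/512, f(0.25) = -6.296875, f(0.875) = -6949/512, f(1.5) = -30.125.
T_4 = (Δt/2)·[f(t_0) + 2f(t_1) + 2f(t_2) + 2f(t_3) + f(t_4)].
Sum ≈ -24.89746.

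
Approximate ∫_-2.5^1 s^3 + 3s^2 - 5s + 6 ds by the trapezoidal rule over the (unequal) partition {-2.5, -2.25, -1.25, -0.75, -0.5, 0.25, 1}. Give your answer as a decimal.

Subinterval widths: 0.25, 1, 0.5, 0.25, 0.75, 0.75.
f(-2.5) = 21.625, f(-2.25) = 21.046875, f(-1.25) = 14.984375, f(-0.75) = 11.015625, f(-0.5) = 9.125, f(0.25) = 4.953125, f(1) = 5.
On each subinterval the trapezoid contributes (Δs_i/2)·[f(s_{i-1}) + f(s_i)].
Sum = 41.37890625.

41.37890625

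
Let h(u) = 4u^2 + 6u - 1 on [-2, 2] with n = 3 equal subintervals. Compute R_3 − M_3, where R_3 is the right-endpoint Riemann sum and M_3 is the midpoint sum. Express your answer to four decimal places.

23.1111

R_3 ≈ 38.074074.
M_3 ≈ 14.962963.
R_3 − M_3 ≈ 23.1111.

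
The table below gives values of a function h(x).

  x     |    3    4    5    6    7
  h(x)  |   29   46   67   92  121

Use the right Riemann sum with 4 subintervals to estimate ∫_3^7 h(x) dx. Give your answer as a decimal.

326

Δx = 1.
Sum = 1·[46 + 67 + 92 + 121] = 326.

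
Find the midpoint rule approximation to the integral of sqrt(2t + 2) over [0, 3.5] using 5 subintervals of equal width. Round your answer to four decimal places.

Δt = (3.5 − 0)/5 = 0.7.
Midpoints: 0.35, 1.05, 1.75, 2.45, 3.15.
f(0.35) ≈ 1.6432, f(1.05) ≈ 2.0248, f(1.75) ≈ 2.3452, f(2.45) ≈ 2.6268, f(3.15) ≈ 2.8810.
Sum = Δt · [f(0.35) + f(1.05) + f(1.75) + f(2.45) + f(3.15)].
Sum ≈ 8.0647.

8.0647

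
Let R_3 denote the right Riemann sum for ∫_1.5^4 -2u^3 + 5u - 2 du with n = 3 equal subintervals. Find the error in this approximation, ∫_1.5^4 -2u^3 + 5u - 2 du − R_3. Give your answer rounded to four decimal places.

50.0868

Exact integral: ∫_1.5^4 f(u) du = -96.09375.
R_3 ≈ -146.180556.
Error ≈ -96.09375 − (-146.180556) ≈ 50.0868.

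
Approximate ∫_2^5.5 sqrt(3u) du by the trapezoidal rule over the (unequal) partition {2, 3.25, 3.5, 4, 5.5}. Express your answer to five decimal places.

11.59856

Subinterval widths: 1.25, 0.25, 0.5, 1.5.
f(2) ≈ 2.44949, f(3.25) ≈ 3.12250, f(3.5) ≈ 3.24037, f(4) ≈ 3.46410, f(5.5) ≈ 4.06202.
On each subinterval the trapezoid contributes (Δu_i/2)·[f(u_{i-1}) + f(u_i)].
Sum ≈ 11.59856.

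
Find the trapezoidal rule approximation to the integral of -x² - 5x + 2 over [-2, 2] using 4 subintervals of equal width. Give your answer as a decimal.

Δx = (2 − (-2))/4 = 1.
f(-2) = 8, f(-1) = 6, f(0) = 2, f(1) = -4, f(2) = -12.
T_4 = (Δx/2)·[f(x_0) + 2f(x_1) + 2f(x_2) + 2f(x_3) + f(x_4)].
Sum = 2.

2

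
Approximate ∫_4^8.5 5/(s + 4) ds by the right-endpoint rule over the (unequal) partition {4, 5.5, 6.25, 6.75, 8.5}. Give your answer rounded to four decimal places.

2.0879

Subinterval widths: 1.5, 0.75, 0.5, 1.75.
Right endpoints: 5.5, 6.25, 6.75, 8.5.
f(5.5) = 10/19, f(6.25) = 20/41, f(6.75) = 20/43, f(8.5) = 0.4.
Sum = Σ Δs_i · f(s_i).
Sum ≈ 2.0879.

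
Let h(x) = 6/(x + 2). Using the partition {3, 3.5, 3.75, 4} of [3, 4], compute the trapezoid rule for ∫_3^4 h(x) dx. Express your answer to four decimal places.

Subinterval widths: 0.5, 0.25, 0.25.
h(3) = 1.2, h(3.5) = 12/11, h(3.75) = 24/23, h(4) = 1.
On each subinterval the trapezoid contributes (Δx_i/2)·[h(x_{i-1}) + h(x_i)].
Sum ≈ 1.0950.

1.0950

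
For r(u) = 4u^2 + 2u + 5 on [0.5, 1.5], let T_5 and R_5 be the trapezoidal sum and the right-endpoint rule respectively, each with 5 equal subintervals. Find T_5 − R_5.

T_5 = 11.36.
R_5 = 12.36.
T_5 − R_5 = -1.

-1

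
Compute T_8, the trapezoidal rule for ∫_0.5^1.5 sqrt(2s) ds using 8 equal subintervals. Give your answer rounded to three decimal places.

1.398

Δs = (1.5 − 0.5)/8 = 0.125.
f(0.5) ≈ 1.000, f(0.625) ≈ 1.118, f(0.75) ≈ 1.225, f(0.875) ≈ 1.323, f(1) ≈ 1.414, f(1.125) ≈ 1.500, f(1.25) ≈ 1.581, f(1.375) ≈ 1.658, f(1.5) ≈ 1.732.
T_8 = (Δs/2)·[f(s_0) + 2f(s_1) + ... + 2f(s_{7}) + f(s_8)].
Sum ≈ 1.398.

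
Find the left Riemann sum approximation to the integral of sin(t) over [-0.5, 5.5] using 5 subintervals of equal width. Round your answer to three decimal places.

0.284

Δt = (5.5 − (-0.5))/5 = 1.2.
Left endpoints: -0.5, 0.7, 1.9, 3.1, 4.3.
f(-0.5) ≈ -0.479, f(0.7) ≈ 0.644, f(1.9) ≈ 0.946, f(3.1) ≈ 0.042, f(4.3) ≈ -0.916.
Sum = Δt · [f(-0.5) + f(0.7) + f(1.9) + f(3.1) + f(4.3)].
Sum ≈ 0.284.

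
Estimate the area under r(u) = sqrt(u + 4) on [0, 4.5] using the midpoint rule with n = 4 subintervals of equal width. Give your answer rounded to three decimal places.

11.192

Δu = (4.5 − 0)/4 = 1.125.
Midpoints: 0.5625, 1.6875, 2.8125, 3.9375.
r(0.5625) ≈ 2.136, r(1.6875) ≈ 2.385, r(2.8125) ≈ 2.610, r(3.9375) ≈ 2.817.
Sum = Δu · [r(0.5625) + r(1.6875) + r(2.8125) + r(3.9375)].
Sum ≈ 11.192.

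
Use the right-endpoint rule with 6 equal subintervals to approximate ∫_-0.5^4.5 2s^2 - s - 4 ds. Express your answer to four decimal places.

Δs = (4.5 − (-0.5))/6 = 5/6.
Right endpoints: 1/3, 7/6, 2, 17/6, 11/3, 4.5.
f(1/3) = -37/9, f(7/6) = -22/9, f(2) = 2, f(17/6) = 83/9, f(11/3) = 173/9, f(4.5) = 32.
Sum = Δs · [f(1/3) + f(7/6) + f(2) + ...].
Sum ≈ 46.5741.

46.5741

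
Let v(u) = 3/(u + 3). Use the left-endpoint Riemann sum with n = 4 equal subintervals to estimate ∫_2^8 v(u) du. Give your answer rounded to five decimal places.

2.62849

Δu = (8 − 2)/4 = 1.5.
Left endpoints: 2, 3.5, 5, 6.5.
v(2) = 0.6, v(3.5) = 6/13, v(5) = 0.375, v(6.5) = 6/19.
Sum = Δu · [v(2) + v(3.5) + v(5) + v(6.5)].
Sum ≈ 2.62849.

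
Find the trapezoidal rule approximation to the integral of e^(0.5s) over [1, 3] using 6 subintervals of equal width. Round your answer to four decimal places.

Δs = (3 − 1)/6 = 1/3.
f(1) ≈ 1.6487, f(4/3) ≈ 1.9477, f(5/3) ≈ 2.3010, f(2) ≈ 2.7183, f(7/3) ≈ 3.2113, f(8/3) ≈ 3.7937, f(3) ≈ 4.4817.
T_6 = (Δs/2)·[f(s_0) + 2f(s_1) + ... + 2f(s_{5}) + f(s_6)].
Sum ≈ 5.6790.

5.6790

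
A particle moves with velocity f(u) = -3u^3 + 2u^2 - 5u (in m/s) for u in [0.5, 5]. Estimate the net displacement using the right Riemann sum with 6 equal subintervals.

-587.28515625

Δu = (5 − 0.5)/6 = 0.75.
Right endpoints: 1.25, 2, 2.75, 3.5, 4.25, 5.
f(1.25) = -8.984375, f(2) = -26, f(2.75) = -61.015625, f(3.5) = -121.625, f(4.25) = -215.421875, f(5) = -350.
Sum = Δu · [f(1.25) + f(2) + f(2.75) + ...].
Sum = -587.28515625.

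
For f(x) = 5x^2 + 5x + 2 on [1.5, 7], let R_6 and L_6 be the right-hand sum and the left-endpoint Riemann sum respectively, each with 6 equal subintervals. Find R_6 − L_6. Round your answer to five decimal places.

239.47917

R_6 ≈ 817.5075231.
L_6 ≈ 578.0283565.
R_6 − L_6 ≈ 239.47917.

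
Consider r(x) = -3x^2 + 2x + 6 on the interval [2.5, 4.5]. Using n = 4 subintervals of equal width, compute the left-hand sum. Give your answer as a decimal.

Δx = (4.5 − 2.5)/4 = 0.5.
Left endpoints: 2.5, 3, 3.5, 4.
r(2.5) = -7.75, r(3) = -15, r(3.5) = -23.75, r(4) = -34.
Sum = Δx · [r(2.5) + r(3) + r(3.5) + r(4)].
Sum = -40.25.

-40.25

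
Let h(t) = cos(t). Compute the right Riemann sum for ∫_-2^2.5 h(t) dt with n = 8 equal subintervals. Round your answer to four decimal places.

1.3595

Δt = (2.5 − (-2))/8 = 0.5625.
Right endpoints: -1.4375, -0.875, -0.3125, 0.25, 0.8125, 1.375, 1.9375, 2.5.
h(-1.4375) ≈ 0.1329, h(-0.875) ≈ 0.6410, h(-0.3125) ≈ 0.9516, h(0.25) ≈ 0.9689, h(0.8125) ≈ 0.6877, h(1.375) ≈ 0.1945, h(1.9375) ≈ -0.3585, h(2.5) ≈ -0.8011.
Sum = Δt · [h(-1.4375) + h(-0.875) + h(-0.3125) + ...].
Sum ≈ 1.3595.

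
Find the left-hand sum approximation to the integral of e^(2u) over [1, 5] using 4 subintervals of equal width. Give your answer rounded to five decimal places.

3446.37399

Δu = (5 − 1)/4 = 1.
Left endpoints: 1, 2, 3, 4.
f(1) ≈ 7.38906, f(2) ≈ 54.59815, f(3) ≈ 403.42879, f(4) ≈ 2980.95799.
Sum = Δu · [f(1) + f(2) + f(3) + f(4)].
Sum ≈ 3446.37399.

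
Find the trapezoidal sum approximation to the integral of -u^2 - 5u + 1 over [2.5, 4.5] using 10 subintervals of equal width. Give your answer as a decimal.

-58.18

Δu = (4.5 − 2.5)/10 = 0.2.
f(2.5) = -17.75, f(2.7) = -19.79, f(2.9) = -21.91, f(3.1) = -24.11, f(3.3) = -26.39, f(3.5) = -28.75, f(3.7) = -31.19, f(3.9) = -33.71, f(4.1) = -36.31, f(4.3) = -38.99, f(4.5) = -41.75.
T_10 = (Δu/2)·[f(u_0) + 2f(u_1) + ... + 2f(u_{9}) + f(u_10)].
Sum = -58.18.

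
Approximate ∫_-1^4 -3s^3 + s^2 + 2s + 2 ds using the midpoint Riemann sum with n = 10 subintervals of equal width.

Δs = (4 − (-1))/10 = 0.5.
Midpoints: -0.75, -0.25, 0.25, 0.75, 1.25, 1.75, 2.25, 2.75, 3.25, 3.75.
f(-0.75) = 2.328125, f(-0.25) = 1.609375, f(0.25) = 2.515625, f(0.75) = 2.796875, f(1.25) = 0.203125, f(1.75) = -7.515625, f(2.25) = -22.609375, f(2.75) = -47.328125, f(3.25) = -83.921875, f(3.75) = -134.640625.
Sum = Δs · [f(-0.75) + f(-0.25) + f(0.25) + ...].
Sum = -143.28125.

-143.28125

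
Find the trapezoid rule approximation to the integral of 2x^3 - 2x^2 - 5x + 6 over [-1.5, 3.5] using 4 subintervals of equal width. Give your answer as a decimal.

51.875

Δx = (3.5 − (-1.5))/4 = 1.25.
f(-1.5) = 2.25, f(-0.25) = 7.09375, f(1) = 1, f(2.25) = 7.40625, f(3.5) = 49.75.
T_4 = (Δx/2)·[f(x_0) + 2f(x_1) + 2f(x_2) + 2f(x_3) + f(x_4)].
Sum = 51.875.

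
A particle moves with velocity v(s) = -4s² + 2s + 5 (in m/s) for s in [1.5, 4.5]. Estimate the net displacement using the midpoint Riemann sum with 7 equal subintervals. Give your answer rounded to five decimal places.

-83.81633

Δs = (4.5 − 1.5)/7 = 3/7.
Midpoints: 12/7, 15/7, 18/7, 3, 24/7, 27/7, 30/7.
v(12/7) = -163/49, v(15/7) = -445/49, v(18/7) = -799/49, v(3) = -25, v(24/7) = -1723/49, v(27/7) = -2293/49, v(30/7) = -2935/49.
Sum = Δs · [v(12/7) + v(15/7) + v(18/7) + ...].
Sum ≈ -83.81633.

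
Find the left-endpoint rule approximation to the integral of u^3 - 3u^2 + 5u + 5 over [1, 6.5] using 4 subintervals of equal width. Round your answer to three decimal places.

Δu = (6.5 − 1)/4 = 1.375.
Left endpoints: 1, 2.375, 3.75, 5.125.
f(1) = 8, f(2.375) = 6835/512, f(3.75) = 34.296875, f(5.125) = 44257/512.
Sum = Δu · [f(1) + f(2.375) + f(3.75) + f(5.125)].
Sum ≈ 195.368.

195.368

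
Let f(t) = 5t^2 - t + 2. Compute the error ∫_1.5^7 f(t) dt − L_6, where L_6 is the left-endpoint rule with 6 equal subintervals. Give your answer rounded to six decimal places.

100.763310

Exact integral: ∫_1.5^7 f(t) dt ≈ 553.66666667.
L_6 ≈ 452.90335648.
Error ≈ 553.66666667 − 452.90335648 ≈ 100.763310.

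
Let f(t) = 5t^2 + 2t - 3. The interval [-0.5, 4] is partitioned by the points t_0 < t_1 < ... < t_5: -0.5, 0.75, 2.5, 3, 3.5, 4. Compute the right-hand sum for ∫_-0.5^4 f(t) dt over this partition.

158.953125

Subinterval widths: 1.25, 1.75, 0.5, 0.5, 0.5.
Right endpoints: 0.75, 2.5, 3, 3.5, 4.
f(0.75) = 1.3125, f(2.5) = 33.25, f(3) = 48, f(3.5) = 65.25, f(4) = 85.
Sum = Σ Δt_i · f(t_i).
Sum = 158.953125.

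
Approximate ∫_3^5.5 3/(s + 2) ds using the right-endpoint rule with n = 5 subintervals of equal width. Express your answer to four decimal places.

1.1678

Δs = (5.5 − 3)/5 = 0.5.
Right endpoints: 3.5, 4, 4.5, 5, 5.5.
f(3.5) = 6/11, f(4) = 0.5, f(4.5) = 6/13, f(5) = 3/7, f(5.5) = 0.4.
Sum = Δs · [f(3.5) + f(4) + f(4.5) + f(5) + f(5.5)].
Sum ≈ 1.1678.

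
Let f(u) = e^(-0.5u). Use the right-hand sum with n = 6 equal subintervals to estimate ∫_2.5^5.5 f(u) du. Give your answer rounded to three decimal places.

0.392

Δu = (5.5 − 2.5)/6 = 0.5.
Right endpoints: 3, 3.5, 4, 4.5, 5, 5.5.
f(3) ≈ 0.223, f(3.5) ≈ 0.174, f(4) ≈ 0.135, f(4.5) ≈ 0.105, f(5) ≈ 0.082, f(5.5) ≈ 0.064.
Sum = Δu · [f(3) + f(3.5) + f(4) + ...].
Sum ≈ 0.392.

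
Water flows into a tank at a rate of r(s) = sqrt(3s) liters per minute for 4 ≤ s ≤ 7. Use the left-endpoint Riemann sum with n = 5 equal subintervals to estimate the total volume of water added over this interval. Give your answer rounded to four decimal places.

Δs = (7 − 4)/5 = 0.6.
Left endpoints: 4, 4.6, 5.2, 5.8, 6.4.
r(4) ≈ 3.4641, r(4.6) ≈ 3.7148, r(5.2) ≈ 3.9497, r(5.8) ≈ 4.1713, r(6.4) ≈ 4.3818.
Sum = Δs · [r(4) + r(4.6) + r(5.2) + r(5.8) + r(6.4)].
Sum ≈ 11.8090.

11.8090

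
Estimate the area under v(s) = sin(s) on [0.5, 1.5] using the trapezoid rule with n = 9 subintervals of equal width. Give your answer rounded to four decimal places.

Δs = (1.5 − 0.5)/9 = 1/9.
v(0.5) ≈ 0.4794, v(11/18) ≈ 0.5738, v(13/18) ≈ 0.6611, v(5/6) ≈ 0.7402, v(17/18) ≈ 0.8102, v(19/18) ≈ 0.8702, v(7/6) ≈ 0.9194, v(23/18) ≈ 0.9574, v(25/18) ≈ 0.9835, v(1.5) ≈ 0.9975.
T_9 = (Δs/2)·[v(s_0) + 2v(s_1) + ... + 2v(s_{8}) + v(s_9)].
Sum ≈ 0.8060.

0.8060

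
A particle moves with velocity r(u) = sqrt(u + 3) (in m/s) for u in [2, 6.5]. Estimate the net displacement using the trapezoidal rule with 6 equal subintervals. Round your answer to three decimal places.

12.064

Δu = (6.5 − 2)/6 = 0.75.
r(2) ≈ 2.236, r(2.75) ≈ 2.398, r(3.5) ≈ 2.550, r(4.25) ≈ 2.693, r(5) ≈ 2.828, r(5.75) ≈ 2.958, r(6.5) ≈ 3.082.
T_6 = (Δu/2)·[r(u_0) + 2r(u_1) + ... + 2r(u_{5}) + r(u_6)].
Sum ≈ 12.064.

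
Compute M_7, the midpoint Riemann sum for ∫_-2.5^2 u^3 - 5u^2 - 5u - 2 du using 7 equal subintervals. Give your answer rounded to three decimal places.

-47.625

Δu = (2 − (-2.5))/7 = 9/14.
Midpoints: -61/28, -43/28, -25/28, -0.25, 11/28, 29/28, 47/28.
f(-61/28) = -552705/21952, f(-43/28) = -213711/21952, f(-25/28) = -49029/21952, f(-0.25) = -1.078125, f(11/28) = -102633/21952, f(29/28) = -250935/21952, f(47/28) = -433581/21952.
Sum = Δu · [f(-61/28) + f(-43/28) + f(-25/28) + ...].
Sum ≈ -47.625.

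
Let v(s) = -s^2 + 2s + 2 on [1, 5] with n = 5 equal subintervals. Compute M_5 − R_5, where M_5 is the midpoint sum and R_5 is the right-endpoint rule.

M_5 = -9.12.
R_5 = -16.16.
M_5 − R_5 = 7.04.

7.04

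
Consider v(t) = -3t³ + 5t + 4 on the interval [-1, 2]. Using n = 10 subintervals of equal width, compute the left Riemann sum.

9.8475

Δt = (2 − (-1))/10 = 0.3.
Left endpoints: -1, -0.7, -0.4, -0.1, 0.2, 0.5, 0.8, 1.1, 1.4, 1.7.
v(-1) = 2, v(-0.7) = 1.529, v(-0.4) = 2.192, v(-0.1) = 3.503, v(0.2) = 4.976, v(0.5) = 6.125, v(0.8) = 6.464, v(1.1) = 5.507, v(1.4) = 2.768, v(1.7) = -2.239.
Sum = Δt · [v(-1) + v(-0.7) + v(-0.4) + ...].
Sum = 9.8475.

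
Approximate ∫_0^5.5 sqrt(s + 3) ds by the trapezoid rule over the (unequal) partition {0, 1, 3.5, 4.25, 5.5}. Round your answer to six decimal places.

Subinterval widths: 1, 2.5, 0.75, 1.25.
f(0) ≈ 1.732051, f(1) ≈ 2.000000, f(3.5) ≈ 2.549510, f(4.25) ≈ 2.692582, f(5.5) ≈ 2.915476.
On each subinterval the trapezoid contributes (Δs_i/2)·[f(s_{i-1}) + f(s_i)].
Sum ≈ 13.023734.

13.023734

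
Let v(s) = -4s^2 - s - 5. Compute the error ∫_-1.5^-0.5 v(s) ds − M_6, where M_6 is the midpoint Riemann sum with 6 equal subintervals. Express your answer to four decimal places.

-0.0093

Exact integral: ∫_-1.5^-0.5 v(s) ds ≈ -8.333333.
M_6 ≈ -8.324074.
Error ≈ -8.333333 − (-8.324074) ≈ -0.0093.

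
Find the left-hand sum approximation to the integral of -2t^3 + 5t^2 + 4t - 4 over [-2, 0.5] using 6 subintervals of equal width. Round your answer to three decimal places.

Δt = (0.5 − (-2))/6 = 5/12.
Left endpoints: -2, -19/12, -7/6, -0.75, -1/3, 1/12.
f(-2) = 24, f(-19/12) = 8761/864, f(-7/6) = 71/54, f(-0.75) = -3.34375, f(-1/3) = -127/27, f(1/12) = -3139/864.
Sum = Δt · [f(-2) + f(-19/12) + f(-7/6) + ...].
Sum ≈ 9.906.

9.906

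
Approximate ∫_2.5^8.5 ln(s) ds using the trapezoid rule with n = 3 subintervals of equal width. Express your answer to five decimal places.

9.80812

Δs = (8.5 − 2.5)/3 = 2.
f(2.5) ≈ 0.91629, f(4.5) ≈ 1.50408, f(6.5) ≈ 1.87180, f(8.5) ≈ 2.14007.
T_3 = (Δs/2)·[f(s_0) + 2f(s_1) + 2f(s_2) + f(s_3)].
Sum ≈ 9.80812.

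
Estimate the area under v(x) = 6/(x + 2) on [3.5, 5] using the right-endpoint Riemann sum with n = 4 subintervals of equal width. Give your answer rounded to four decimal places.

1.4040

Δx = (5 − 3.5)/4 = 0.375.
Right endpoints: 3.875, 4.25, 4.625, 5.
v(3.875) = 48/47, v(4.25) = 0.96, v(4.625) = 48/53, v(5) = 6/7.
Sum = Δx · [v(3.875) + v(4.25) + v(4.625) + v(5)].
Sum ≈ 1.4040.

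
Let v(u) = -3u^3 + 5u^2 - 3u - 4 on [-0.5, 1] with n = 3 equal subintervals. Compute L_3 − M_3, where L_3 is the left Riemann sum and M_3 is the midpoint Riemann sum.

L_3 = -4.75.
M_3 = -6.0390625.
L_3 − M_3 = 1.2890625.

1.2890625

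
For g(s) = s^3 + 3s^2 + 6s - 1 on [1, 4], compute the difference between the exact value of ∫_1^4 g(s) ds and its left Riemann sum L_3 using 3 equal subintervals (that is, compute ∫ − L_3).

Exact integral: ∫_1^4 g(s) ds = 168.75.
L_3 = 111.
Error = 168.75 − 111 = 57.75.

57.75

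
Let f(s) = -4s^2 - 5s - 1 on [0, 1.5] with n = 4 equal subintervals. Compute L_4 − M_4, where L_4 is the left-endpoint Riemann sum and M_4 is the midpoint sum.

2.8828125

L_4 = -8.671875.
M_4 = -11.5546875.
L_4 − M_4 = 2.8828125.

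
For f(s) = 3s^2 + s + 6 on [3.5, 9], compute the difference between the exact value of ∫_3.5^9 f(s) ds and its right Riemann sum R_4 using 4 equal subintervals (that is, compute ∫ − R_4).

Exact integral: ∫_3.5^9 f(s) ds = 753.5.
R_4 = 904.27734375.
Error = 753.5 − 904.27734375 = -150.77734375.

-150.77734375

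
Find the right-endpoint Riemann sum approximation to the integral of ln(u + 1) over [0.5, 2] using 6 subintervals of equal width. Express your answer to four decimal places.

Δu = (2 − 0.5)/6 = 0.25.
Right endpoints: 0.75, 1, 1.25, 1.5, 1.75, 2.
f(0.75) ≈ 0.5596, f(1) ≈ 0.6931, f(1.25) ≈ 0.8109, f(1.5) ≈ 0.9163, f(1.75) ≈ 1.0116, f(2) ≈ 1.0986.
Sum = Δu · [f(0.75) + f(1) + f(1.25) + ...].
Sum ≈ 1.2725.

1.2725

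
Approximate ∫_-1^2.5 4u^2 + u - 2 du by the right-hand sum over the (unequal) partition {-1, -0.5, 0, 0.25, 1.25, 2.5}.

Subinterval widths: 0.5, 0.5, 0.25, 1, 1.25.
Right endpoints: -0.5, 0, 0.25, 1.25, 2.5.
f(-0.5) = -1.5, f(0) = -2, f(0.25) = -1.5, f(1.25) = 5.5, f(2.5) = 25.5.
Sum = Σ Δu_i · f(u_i).
Sum = 35.25.

35.25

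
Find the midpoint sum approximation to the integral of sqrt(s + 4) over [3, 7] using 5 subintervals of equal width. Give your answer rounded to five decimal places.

11.97609

Δs = (7 − 3)/5 = 0.8.
Midpoints: 3.4, 4.2, 5, 5.8, 6.6.
f(3.4) ≈ 2.72029, f(4.2) ≈ 2.86356, f(5) ≈ 3.00000, f(5.8) ≈ 3.13050, f(6.6) ≈ 3.25576.
Sum = Δs · [f(3.4) + f(4.2) + f(5) + f(5.8) + f(6.6)].
Sum ≈ 11.97609.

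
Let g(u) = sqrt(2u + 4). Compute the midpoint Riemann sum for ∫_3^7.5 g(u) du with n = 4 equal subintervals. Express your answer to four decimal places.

17.0700

Δu = (7.5 − 3)/4 = 1.125.
Midpoints: 3.5625, 4.6875, 5.8125, 6.9375.
g(3.5625) ≈ 3.3354, g(4.6875) ≈ 3.6572, g(5.8125) ≈ 3.9528, g(6.9375) ≈ 4.2279.
Sum = Δu · [g(3.5625) + g(4.6875) + g(5.8125) + g(6.9375)].
Sum ≈ 17.0700.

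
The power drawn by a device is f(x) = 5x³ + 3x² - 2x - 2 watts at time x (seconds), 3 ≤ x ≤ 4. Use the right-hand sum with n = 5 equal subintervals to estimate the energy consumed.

Δx = (4 − 3)/5 = 0.2.
Right endpoints: 3.2, 3.4, 3.6, 3.8, 4.
f(3.2) = 186.16, f(3.4) = 222.4, f(3.6) = 262.96, f(3.8) = 308.08, f(4) = 358.
Sum = Δx · [f(3.2) + f(3.4) + f(3.6) + f(3.8) + f(4)].
Sum = 267.52.

267.52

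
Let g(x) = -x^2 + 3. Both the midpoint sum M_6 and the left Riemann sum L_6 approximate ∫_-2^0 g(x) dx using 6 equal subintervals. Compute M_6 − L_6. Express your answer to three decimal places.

0.722

M_6 ≈ 3.35185.
L_6 ≈ 2.62963.
M_6 − L_6 ≈ 0.722.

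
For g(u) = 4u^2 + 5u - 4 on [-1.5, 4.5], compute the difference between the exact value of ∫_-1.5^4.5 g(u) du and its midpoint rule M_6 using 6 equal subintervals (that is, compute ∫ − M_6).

Exact integral: ∫_-1.5^4.5 g(u) du = 147.
M_6 = 145.
Error = 147 − 145 = 2.

2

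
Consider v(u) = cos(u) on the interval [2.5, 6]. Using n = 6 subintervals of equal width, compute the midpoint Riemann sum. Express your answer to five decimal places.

Δu = (6 − 2.5)/6 = 7/12.
Midpoints: 67/24, 3.375, 95/24, 109/24, 5.125, 137/24.
v(67/24) ≈ -0.93940, v(3.375) ≈ -0.97288, v(95/24) ≈ -0.68460, v(109/24) ≈ -0.16989, v(5.125) ≈ 0.40100, v(137/24) ≈ 0.83927.
Sum = Δu · [v(67/24) + v(3.375) + v(95/24) + ...].
Sum ≈ -0.89046.

-0.89046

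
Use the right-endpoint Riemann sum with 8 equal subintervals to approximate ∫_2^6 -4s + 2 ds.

Δs = (6 − 2)/8 = 0.5.
Right endpoints: 2.5, 3, 3.5, 4, 4.5, 5, 5.5, 6.
f(2.5) = -8, f(3) = -10, f(3.5) = -12, f(4) = -14, f(4.5) = -16, f(5) = -18, f(5.5) = -20, f(6) = -22.
Sum = Δs · [f(2.5) + f(3) + f(3.5) + ...].
Sum = -60.

-60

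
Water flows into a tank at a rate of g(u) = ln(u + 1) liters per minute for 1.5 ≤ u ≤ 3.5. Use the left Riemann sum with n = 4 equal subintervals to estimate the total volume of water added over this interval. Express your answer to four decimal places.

Δu = (3.5 − 1.5)/4 = 0.5.
Left endpoints: 1.5, 2, 2.5, 3.
g(1.5) ≈ 0.9163, g(2) ≈ 1.0986, g(2.5) ≈ 1.2528, g(3) ≈ 1.3863.
Sum = Δu · [g(1.5) + g(2) + g(2.5) + g(3)].
Sum ≈ 2.3270.

2.3270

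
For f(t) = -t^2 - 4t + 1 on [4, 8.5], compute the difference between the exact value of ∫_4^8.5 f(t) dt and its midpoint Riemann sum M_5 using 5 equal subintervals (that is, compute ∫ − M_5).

-0.30375

Exact integral: ∫_4^8.5 f(t) dt = -291.375.
M_5 = -291.07125.
Error = -291.375 − (-291.07125) = -0.30375.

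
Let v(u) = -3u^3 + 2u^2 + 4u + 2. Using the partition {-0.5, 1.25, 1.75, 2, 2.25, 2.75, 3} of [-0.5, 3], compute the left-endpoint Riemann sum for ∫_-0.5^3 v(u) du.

Subinterval widths: 1.75, 0.5, 0.25, 0.25, 0.5, 0.25.
Left endpoints: -0.5, 1.25, 1.75, 2, 2.25, 2.75.
v(-0.5) = 0.875, v(1.25) = 4.265625, v(1.75) = -0.953125, v(2) = -6, v(2.25) = -13.046875, v(2.75) = -34.265625.
Sum = Σ Δu_i · v(u_i).
Sum = -13.1640625.

-13.1640625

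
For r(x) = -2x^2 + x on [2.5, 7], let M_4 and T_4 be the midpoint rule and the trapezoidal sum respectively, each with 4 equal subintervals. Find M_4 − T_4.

2.84765625

M_4 = -195.92578125.
T_4 = -198.7734375.
M_4 − T_4 = 2.84765625.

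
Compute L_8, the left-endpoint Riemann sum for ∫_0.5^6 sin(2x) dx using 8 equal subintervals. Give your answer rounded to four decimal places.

0.3466

Δx = (6 − 0.5)/8 = 0.6875.
Left endpoints: 0.5, 1.1875, 1.875, 2.5625, 3.25, 3.9375, 4.625, 5.3125.
f(0.5) ≈ 0.8415, f(1.1875) ≈ 0.6937, f(1.875) ≈ -0.5716, f(2.5625) ≈ -0.9161, f(3.25) ≈ 0.2151, f(3.9375) ≈ 0.9998, f(4.625) ≈ 0.1739, f(5.3125) ≈ -0.9321.
Sum = Δx · [f(0.5) + f(1.1875) + f(1.875) + ...].
Sum ≈ 0.3466.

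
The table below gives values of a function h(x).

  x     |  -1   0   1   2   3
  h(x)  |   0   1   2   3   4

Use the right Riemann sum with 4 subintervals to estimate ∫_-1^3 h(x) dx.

10

Δx = 1.
Sum = 1·[1 + 2 + 3 + 4] = 10.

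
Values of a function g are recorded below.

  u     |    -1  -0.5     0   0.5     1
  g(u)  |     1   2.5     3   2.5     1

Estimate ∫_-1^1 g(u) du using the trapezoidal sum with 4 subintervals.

4.5

Δu = 0.5.
T_4 = (0.5/2)·[1 + 2·2.5 + 2·3 + 2·2.5 + 1] = 4.5.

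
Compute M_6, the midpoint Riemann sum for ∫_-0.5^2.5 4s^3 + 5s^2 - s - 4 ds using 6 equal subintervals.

49.1875

Δs = (2.5 − (-0.5))/6 = 0.5.
Midpoints: -0.25, 0.25, 0.75, 1.25, 1.75, 2.25.
f(-0.25) = -3.5, f(0.25) = -3.875, f(0.75) = -0.25, f(1.25) = 10.375, f(1.75) = 31, f(2.25) = 64.625.
Sum = Δs · [f(-0.25) + f(0.25) + f(0.75) + ...].
Sum = 49.1875.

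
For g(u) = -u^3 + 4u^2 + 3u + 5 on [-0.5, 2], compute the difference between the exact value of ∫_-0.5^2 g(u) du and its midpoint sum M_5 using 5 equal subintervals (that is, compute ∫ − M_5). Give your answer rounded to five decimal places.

Exact integral: ∫_-0.5^2 g(u) du ≈ 24.9739583.
M_5 = 24.8828125.
Error ≈ 24.9739583 − 24.8828125 ≈ 0.09115.

0.09115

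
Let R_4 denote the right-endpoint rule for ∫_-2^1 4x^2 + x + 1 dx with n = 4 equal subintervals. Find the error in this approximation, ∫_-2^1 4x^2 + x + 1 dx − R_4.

Exact integral: ∫_-2^1 f(x) dx = 13.5.
R_4 = 11.25.
Error = 13.5 − 11.25 = 2.25.

2.25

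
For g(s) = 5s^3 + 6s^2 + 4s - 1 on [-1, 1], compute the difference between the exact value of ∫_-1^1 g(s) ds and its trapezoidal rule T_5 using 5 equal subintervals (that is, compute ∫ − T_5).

Exact integral: ∫_-1^1 g(s) ds = 2.
T_5 = 2.32.
Error = 2 − 2.32 = -0.32.

-0.32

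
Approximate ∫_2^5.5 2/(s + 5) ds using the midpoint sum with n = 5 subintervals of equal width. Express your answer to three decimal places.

Δs = (5.5 − 2)/5 = 0.7.
Midpoints: 2.35, 3.05, 3.75, 4.45, 5.15.
f(2.35) = 40/147, f(3.05) = 40/161, f(3.75) = 8/35, f(4.45) = 40/189, f(5.15) = 40/203.
Sum = Δs · [f(2.35) + f(3.05) + f(3.75) + f(4.45) + f(5.15)].
Sum ≈ 0.810.

0.810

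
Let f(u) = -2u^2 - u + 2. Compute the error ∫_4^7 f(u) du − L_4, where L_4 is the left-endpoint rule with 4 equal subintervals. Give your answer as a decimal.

Exact integral: ∫_4^7 f(u) du = -196.5.
L_4 = -171.1875.
Error = -196.5 − (-171.1875) = -25.3125.

-25.3125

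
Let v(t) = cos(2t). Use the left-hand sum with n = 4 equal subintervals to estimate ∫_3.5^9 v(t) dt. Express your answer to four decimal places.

Δt = (9 − 3.5)/4 = 1.375.
Left endpoints: 3.5, 4.875, 6.25, 7.625.
v(3.5) ≈ 0.7539, v(4.875) ≈ -0.9476, v(6.25) ≈ 0.9978, v(7.625) ≈ -0.8970.
Sum = Δt · [v(3.5) + v(4.875) + v(6.25) + v(7.625)].
Sum ≈ -0.1276.

-0.1276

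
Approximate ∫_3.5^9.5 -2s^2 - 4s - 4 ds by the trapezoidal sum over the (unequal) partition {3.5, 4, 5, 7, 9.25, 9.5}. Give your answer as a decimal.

-729.84375

Subinterval widths: 0.5, 1, 2, 2.25, 0.25.
f(3.5) = -42.5, f(4) = -52, f(5) = -74, f(7) = -130, f(9.25) = -212.125, f(9.5) = -222.5.
On each subinterval the trapezoid contributes (Δs_i/2)·[f(s_{i-1}) + f(s_i)].
Sum = -729.84375.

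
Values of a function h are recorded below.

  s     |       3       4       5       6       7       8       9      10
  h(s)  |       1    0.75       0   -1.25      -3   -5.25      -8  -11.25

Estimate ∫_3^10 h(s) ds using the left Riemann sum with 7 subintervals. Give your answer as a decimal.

-15.75

Δs = 1.
Sum = 1·[1 + 0.75 + 0 + (-1.25) + (-3) + (-5.25) + (-8)] = -15.75.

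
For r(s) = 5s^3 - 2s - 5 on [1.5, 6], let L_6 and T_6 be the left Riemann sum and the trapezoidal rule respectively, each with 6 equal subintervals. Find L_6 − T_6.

L_6 = 1185.85546875.
T_6 = 1581.15234375.
L_6 − T_6 = -395.296875.

-395.296875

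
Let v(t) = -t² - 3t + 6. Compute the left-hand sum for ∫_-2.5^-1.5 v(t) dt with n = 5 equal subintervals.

Δt = (-1.5 − (-2.5))/5 = 0.2.
Left endpoints: -2.5, -2.3, -2.1, -1.9, -1.7.
v(-2.5) = 7.25, v(-2.3) = 7.61, v(-2.1) = 7.89, v(-1.9) = 8.09, v(-1.7) = 8.21.
Sum = Δt · [v(-2.5) + v(-2.3) + v(-2.1) + v(-1.9) + v(-1.7)].
Sum = 7.81.

7.81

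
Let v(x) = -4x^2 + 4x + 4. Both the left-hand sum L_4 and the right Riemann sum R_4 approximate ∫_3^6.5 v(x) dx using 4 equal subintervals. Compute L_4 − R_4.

104.125

L_4 = -199.390625.
R_4 = -303.515625.
L_4 − R_4 = 104.125.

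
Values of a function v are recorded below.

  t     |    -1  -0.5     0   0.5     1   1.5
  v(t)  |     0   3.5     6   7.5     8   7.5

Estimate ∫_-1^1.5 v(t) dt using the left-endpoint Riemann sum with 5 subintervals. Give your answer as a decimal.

12.5

Δt = 0.5.
Sum = 0.5·[0 + 3.5 + 6 + 7.5 + 8] = 12.5.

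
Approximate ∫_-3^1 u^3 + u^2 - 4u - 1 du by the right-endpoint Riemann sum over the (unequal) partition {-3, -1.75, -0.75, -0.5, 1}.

2.55078125

Subinterval widths: 1.25, 1, 0.25, 1.5.
Right endpoints: -1.75, -0.75, -0.5, 1.
f(-1.75) = 3.703125, f(-0.75) = 2.140625, f(-0.5) = 1.125, f(1) = -3.
Sum = Σ Δu_i · f(u_i).
Sum = 2.55078125.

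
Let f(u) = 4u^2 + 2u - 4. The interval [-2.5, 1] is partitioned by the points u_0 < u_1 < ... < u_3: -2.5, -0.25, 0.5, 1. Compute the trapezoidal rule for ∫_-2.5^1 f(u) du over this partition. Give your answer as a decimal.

Subinterval widths: 2.25, 0.75, 0.5.
f(-2.5) = 16, f(-0.25) = -4.25, f(0.5) = -2, f(1) = 2.
On each subinterval the trapezoid contributes (Δu_i/2)·[f(u_{i-1}) + f(u_i)].
Sum = 10.875.

10.875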